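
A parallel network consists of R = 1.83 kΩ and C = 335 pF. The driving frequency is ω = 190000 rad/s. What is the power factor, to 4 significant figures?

X_C = 1/(ωC) = 15710 Ω
Parallel: admittances add. Y = 1/R + jωC
Y = (0.0005464 + j6.365e-05) S
|Y| = 0.0005501 S → |Z| = 1/|Y| = 1818 Ω, ∠Z = −∠Y = -6.644°
cos φ = cos(-6.644°) = 0.9933

0.9933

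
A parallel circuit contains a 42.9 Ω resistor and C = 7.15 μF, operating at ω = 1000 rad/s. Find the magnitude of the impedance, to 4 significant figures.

41.01 Ω

X_C = 1/(ωC) = 139.9 Ω
Parallel: admittances add. Y = 1/R + jωC
Y = (0.02331 + j0.007150) S
|Y| = 0.02438 S → |Z| = 1/|Y| = 41.01 Ω, ∠Z = −∠Y = -17.05°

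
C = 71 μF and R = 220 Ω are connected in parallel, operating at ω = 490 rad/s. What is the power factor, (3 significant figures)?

X_C = 1/(ωC) = 28.7 Ω
Parallel: admittances add. Y = 1/R + jωC
Y = (0.00455 + j0.0348) S
|Y| = 0.0351 S → |Z| = 1/|Y| = 28.5 Ω, ∠Z = −∠Y = -82.6°
cos φ = cos(-82.6°) = 0.130

0.130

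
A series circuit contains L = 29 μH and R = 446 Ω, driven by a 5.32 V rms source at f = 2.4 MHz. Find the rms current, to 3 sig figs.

ω = 2πf = 1.508e+07 rad/s
X_L = ωL = 437 Ω
Z = 446 + j437 Ω
|Z| = √(446² + 437²) = 625 Ω
I = V/|Z| = 5.32/625 = 8.52 mA

8.52 mA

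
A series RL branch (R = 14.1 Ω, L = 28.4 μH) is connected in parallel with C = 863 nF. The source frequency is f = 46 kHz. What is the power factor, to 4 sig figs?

ω = 2πf = 289000 rad/s
X_L = ωL = 8.208 Ω
X_C = 1/(ωC) = 4.009 Ω
Branch 1 (R+jX_L): Z₁ = 14.10 + j8.208 Ω, |Z₁| = 16.32 Ω
Branch 2 (−jX_C): Z₂ = −j4.009 Ω
Parallel: Z = Z₁Z₂/(Z₁+Z₂), |Z| = 4.446 Ω, ∠Z = -76.38°
cos φ = cos(-76.38°) = 0.2355

0.2355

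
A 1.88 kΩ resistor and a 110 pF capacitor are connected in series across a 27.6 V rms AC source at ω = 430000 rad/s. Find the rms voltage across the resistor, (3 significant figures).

2.44 V

X_C = 1/(ωC) = 21100 Ω
Z = 1880 − j21100 Ω
|Z| = √(1880² + 21100²) = 21200 Ω
I = V/|Z| = 1.30 mA
V_R = I·|Z_R| = 0.00130 × 1880 = 2.44 V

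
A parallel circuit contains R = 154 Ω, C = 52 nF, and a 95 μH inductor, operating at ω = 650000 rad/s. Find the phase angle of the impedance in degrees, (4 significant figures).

X_L = ωL = 61.75 Ω
X_C = 1/(ωC) = 29.59 Ω
Parallel: admittances add. Y = 1/R + 1/(jωL) + jωC
Y = (0.006494 + j0.01761) S
|Y| = 0.01876 S → |Z| = 1/|Y| = 53.29 Ω, ∠Z = −∠Y = -69.75°

-69.75°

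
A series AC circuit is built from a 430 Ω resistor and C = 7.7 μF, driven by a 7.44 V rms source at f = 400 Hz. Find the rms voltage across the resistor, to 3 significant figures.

ω = 2πf = 2513 rad/s
X_C = 1/(ωC) = 51.7 Ω
Z = 430 − j51.7 Ω
|Z| = √(430² + 51.7²) = 433 Ω
I = V/|Z| = 17.2 mA
V_R = I·|Z_R| = 0.0172 × 430 = 7.39 V

7.39 V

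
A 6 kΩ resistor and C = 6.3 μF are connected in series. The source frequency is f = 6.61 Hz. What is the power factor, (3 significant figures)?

0.843

ω = 2πf = 41.53 rad/s
X_C = 1/(ωC) = 3820 Ω
Z = 6000 − j3820 Ω
|Z| = √(6000² + 3820²) = 7110 Ω
∠Z = arctan(-3820/6000) = -32.5°
cos φ = cos(-32.5°) = 0.843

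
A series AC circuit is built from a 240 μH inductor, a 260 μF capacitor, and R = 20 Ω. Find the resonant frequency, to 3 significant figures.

637 Hz

ω₀ = 1/√(LC) = 1/√(0.00024 × 0.00026) = 4003 rad/s
f₀ = ω₀/(2π) = 637 Hz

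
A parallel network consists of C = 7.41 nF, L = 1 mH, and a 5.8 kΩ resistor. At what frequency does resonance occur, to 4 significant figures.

ω₀ = 1/√(LC) = 1/√(0.001 × 7.41e-09) = 367400 rad/s
f₀ = ω₀/(2π) = 58.47 kHz

58.47 kHz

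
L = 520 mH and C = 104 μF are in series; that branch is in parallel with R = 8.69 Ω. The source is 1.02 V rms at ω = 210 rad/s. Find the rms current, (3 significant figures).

X_L = ωL = 109 Ω
X_C = 1/(ωC) = 45.8 Ω
Branch 1: Z₁ = R = 8.69 Ω
Branch 2 (series LC): Z₂ = j(X_L − X_C) = j63.4 Ω
Parallel: Z = Z₁Z₂/(Z₁+Z₂), |Z| = 8.61 Ω, ∠Z = 7.80°
I = V/|Z| = 1.02/8.61 = 118 mA

118 mA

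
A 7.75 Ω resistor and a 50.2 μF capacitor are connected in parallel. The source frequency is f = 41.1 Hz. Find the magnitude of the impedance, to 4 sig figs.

7.711 Ω

ω = 2πf = 258.2 rad/s
X_C = 1/(ωC) = 77.14 Ω
Parallel: admittances add. Y = 1/R + jωC
Y = (0.1290 + j0.01296) S
|Y| = 0.1297 S → |Z| = 1/|Y| = 7.711 Ω, ∠Z = −∠Y = -5.737°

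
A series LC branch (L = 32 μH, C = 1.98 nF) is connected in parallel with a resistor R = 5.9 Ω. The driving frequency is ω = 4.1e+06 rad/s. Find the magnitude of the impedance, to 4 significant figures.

X_L = ωL = 131.2 Ω
X_C = 1/(ωC) = 123.2 Ω
Branch 1: Z₁ = R = 5.900 Ω
Branch 2 (series LC): Z₂ = j(X_L − X_C) = j8.017 Ω
Parallel: Z = Z₁Z₂/(Z₁+Z₂), |Z| = 4.752 Ω, ∠Z = 36.35°

4.752 Ω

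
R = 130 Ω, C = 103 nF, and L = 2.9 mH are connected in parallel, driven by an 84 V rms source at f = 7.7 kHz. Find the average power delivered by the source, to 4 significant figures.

ω = 2πf = 48380 rad/s
X_L = ωL = 140.3 Ω
X_C = 1/(ωC) = 200.7 Ω
Parallel: admittances add. Y = 1/R + 1/(jωL) + jωC
Y = (0.007692 − j0.002144) S
|Y| = 0.007986 S → |Z| = 1/|Y| = 125.2 Ω, ∠Z = −∠Y = 15.58°
I = V/|Z| = 670.8 mA
P = VI cos φ = 84 × 0.6708 × cos(15.58°) = 54.28 W

54.28 W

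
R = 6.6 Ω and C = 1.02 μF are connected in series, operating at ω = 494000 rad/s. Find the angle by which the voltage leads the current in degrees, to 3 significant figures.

-16.7°

X_C = 1/(ωC) = 1.98 Ω
Z = 6.60 − j1.98 Ω
|Z| = √(6.60² + 1.98²) = 6.89 Ω
∠Z = arctan(-1.98/6.60) = -16.7°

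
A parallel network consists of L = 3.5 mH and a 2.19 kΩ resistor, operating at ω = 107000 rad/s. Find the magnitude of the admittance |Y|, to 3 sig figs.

X_L = ωL = 374 Ω
Parallel: admittances add. Y = 1/R + 1/(jωL)
Y = (0.000457 − j0.00267) S
|Y| = 0.00271 S → |Z| = 1/|Y| = 369 Ω, ∠Z = −∠Y = 80.3°

2.71 mS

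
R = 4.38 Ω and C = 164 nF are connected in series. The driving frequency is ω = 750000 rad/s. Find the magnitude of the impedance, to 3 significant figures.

9.23 Ω

X_C = 1/(ωC) = 8.13 Ω
Z = 4.38 − j8.13 Ω
|Z| = √(4.38² + 8.13²) = 9.23 Ω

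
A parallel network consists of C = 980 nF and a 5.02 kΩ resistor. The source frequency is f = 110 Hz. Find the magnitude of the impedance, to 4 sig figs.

ω = 2πf = 691.2 rad/s
X_C = 1/(ωC) = 1476 Ω
Parallel: admittances add. Y = 1/R + jωC
Y = (0.0001992 + j0.0006773) S
|Y| = 0.0007060 S → |Z| = 1/|Y| = 1416 Ω, ∠Z = −∠Y = -73.61°

1416 Ω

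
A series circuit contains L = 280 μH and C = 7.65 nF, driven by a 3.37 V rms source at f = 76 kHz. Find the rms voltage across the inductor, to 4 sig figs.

3.218 V

ω = 2πf = 477500 rad/s
X_L = ωL = 133.7 Ω
X_C = 1/(ωC) = 273.7 Ω
Net reactance X = X_L − X_C = -140.0 Ω
Z = − j140.0 Ω
|Z| = √(0² + 140.0²) = 140.0 Ω
I = V/|Z| = 24.06 mA
V_L = I·|Z_L| = 0.02406 × 133.7 = 3.218 V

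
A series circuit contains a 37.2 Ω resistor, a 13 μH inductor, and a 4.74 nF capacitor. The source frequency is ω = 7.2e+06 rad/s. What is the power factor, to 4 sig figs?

X_L = ωL = 93.60 Ω
X_C = 1/(ωC) = 29.30 Ω
Net reactance X = X_L − X_C = 64.30 Ω
Z = 37.20 + j64.30 Ω
|Z| = √(37.20² + 64.30²) = 74.28 Ω
∠Z = arctan(64.30/37.20) = 59.95°
cos φ = cos(59.95°) = 0.5008

0.5008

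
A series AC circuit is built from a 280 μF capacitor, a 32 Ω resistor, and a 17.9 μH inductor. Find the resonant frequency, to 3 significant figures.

2.25 kHz

ω₀ = 1/√(LC) = 1/√(1.79e-05 × 0.00028) = 14130 rad/s
f₀ = ω₀/(2π) = 2.25 kHz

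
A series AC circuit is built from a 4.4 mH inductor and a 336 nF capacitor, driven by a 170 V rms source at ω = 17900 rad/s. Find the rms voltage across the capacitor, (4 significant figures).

X_L = ωL = 78.76 Ω
X_C = 1/(ωC) = 166.3 Ω
Net reactance X = X_L − X_C = -87.51 Ω
Z = − j87.51 Ω
|Z| = √(0² + 87.51²) = 87.51 Ω
I = V/|Z| = 1.943 A
V_C = I·|Z_C| = 1.943 × 166.3 = 323.0 V

323.0 V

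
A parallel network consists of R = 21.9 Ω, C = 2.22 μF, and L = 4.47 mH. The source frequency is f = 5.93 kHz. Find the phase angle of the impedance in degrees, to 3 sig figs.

-59.2°

ω = 2πf = 37260 rad/s
X_L = ωL = 167 Ω
X_C = 1/(ωC) = 12.1 Ω
Parallel: admittances add. Y = 1/R + 1/(jωL) + jωC
Y = (0.0457 + j0.0767) S
|Y| = 0.0893 S → |Z| = 1/|Y| = 11.2 Ω, ∠Z = −∠Y = -59.2°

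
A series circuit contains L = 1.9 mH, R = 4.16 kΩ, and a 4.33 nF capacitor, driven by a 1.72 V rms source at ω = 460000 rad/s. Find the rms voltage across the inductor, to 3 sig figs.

0.360 V

X_L = ωL = 874 Ω
X_C = 1/(ωC) = 502 Ω
Net reactance X = X_L − X_C = 372 Ω
Z = 4160 + j372 Ω
|Z| = √(4160² + 372²) = 4180 Ω
I = V/|Z| = 412 μA
V_L = I·|Z_L| = 0.000412 × 874 = 0.360 V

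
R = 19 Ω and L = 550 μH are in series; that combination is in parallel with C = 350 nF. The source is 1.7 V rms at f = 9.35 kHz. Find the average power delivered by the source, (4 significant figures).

ω = 2πf = 58750 rad/s
X_L = ωL = 32.31 Ω
X_C = 1/(ωC) = 48.63 Ω
Branch 1 (R+jX_L): Z₁ = 19.00 + j32.31 Ω, |Z₁| = 37.48 Ω
Branch 2 (−jX_C): Z₂ = −j48.63 Ω
Parallel: Z = Z₁Z₂/(Z₁+Z₂), |Z| = 72.78 Ω, ∠Z = 10.21°
I = V/|Z| = 23.36 mA
P = VI cos φ = 1.7 × 0.02336 × cos(10.21°) = 39.08 mW

39.08 mW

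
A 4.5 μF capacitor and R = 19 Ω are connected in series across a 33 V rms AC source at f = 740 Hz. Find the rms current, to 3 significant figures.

ω = 2πf = 4650 rad/s
X_C = 1/(ωC) = 47.8 Ω
Z = 19.0 − j47.8 Ω
|Z| = √(19.0² + 47.8²) = 51.4 Ω
I = V/|Z| = 33/51.4 = 642 mA

642 mA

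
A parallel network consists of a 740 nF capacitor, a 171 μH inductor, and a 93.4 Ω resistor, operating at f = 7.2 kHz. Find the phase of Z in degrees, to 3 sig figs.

83.6°

ω = 2πf = 45240 rad/s
X_L = ωL = 7.74 Ω
X_C = 1/(ωC) = 29.9 Ω
Parallel: admittances add. Y = 1/R + 1/(jωL) + jωC
Y = (0.0107 − j0.0958) S
|Y| = 0.0964 S → |Z| = 1/|Y| = 10.4 Ω, ∠Z = −∠Y = 83.6°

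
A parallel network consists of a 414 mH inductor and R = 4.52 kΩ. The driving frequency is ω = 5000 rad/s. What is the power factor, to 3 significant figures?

0.416

X_L = ωL = 2070 Ω
Parallel: admittances add. Y = 1/R + 1/(jωL)
Y = (0.000221 − j0.000483) S
|Y| = 0.000531 S → |Z| = 1/|Y| = 1880 Ω, ∠Z = −∠Y = 65.4°
cos φ = cos(65.4°) = 0.416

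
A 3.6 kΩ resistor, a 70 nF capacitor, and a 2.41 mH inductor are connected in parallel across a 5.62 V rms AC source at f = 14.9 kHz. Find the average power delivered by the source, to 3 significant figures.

8.77 mW

ω = 2πf = 93620 rad/s
X_L = ωL = 226 Ω
X_C = 1/(ωC) = 153 Ω
Parallel: admittances add. Y = 1/R + 1/(jωL) + jωC
Y = (0.000278 + j0.00212) S
|Y| = 0.00214 S → |Z| = 1/|Y| = 467 Ω, ∠Z = −∠Y = -82.5°
I = V/|Z| = 12.0 mA
P = VI cos φ = 5.62 × 0.0120 × cos(-82.5°) = 8.77 mW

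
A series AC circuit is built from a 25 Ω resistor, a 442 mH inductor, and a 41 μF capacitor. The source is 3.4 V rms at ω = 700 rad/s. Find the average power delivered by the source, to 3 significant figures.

3.80 mW

X_L = ωL = 309 Ω
X_C = 1/(ωC) = 34.8 Ω
Net reactance X = X_L − X_C = 275 Ω
Z = 25.0 + j275 Ω
|Z| = √(25.0² + 275²) = 276 Ω
∠Z = arctan(275/25.0) = 84.8°
I = V/|Z| = 12.3 mA
P = VI cos φ = 3.4 × 0.0123 × cos(84.8°) = 3.80 mW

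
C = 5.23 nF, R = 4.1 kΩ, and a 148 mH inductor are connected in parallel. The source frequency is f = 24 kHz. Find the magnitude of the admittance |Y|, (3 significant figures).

783 μS

ω = 2πf = 150800 rad/s
X_L = ωL = 22300 Ω
X_C = 1/(ωC) = 1270 Ω
Parallel: admittances add. Y = 1/R + 1/(jωL) + jωC
Y = (0.000244 + j0.000744) S
|Y| = 0.000783 S → |Z| = 1/|Y| = 1280 Ω, ∠Z = −∠Y = -71.8°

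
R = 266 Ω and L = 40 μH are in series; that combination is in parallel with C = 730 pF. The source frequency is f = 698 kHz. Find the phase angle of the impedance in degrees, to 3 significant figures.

-29.4°

ω = 2πf = 4.386e+06 rad/s
X_L = ωL = 175 Ω
X_C = 1/(ωC) = 312 Ω
Branch 1 (R+jX_L): Z₁ = 266 + j175 Ω, |Z₁| = 319 Ω
Branch 2 (−jX_C): Z₂ = −j312 Ω
Parallel: Z = Z₁Z₂/(Z₁+Z₂), |Z| = 333 Ω, ∠Z = -29.4°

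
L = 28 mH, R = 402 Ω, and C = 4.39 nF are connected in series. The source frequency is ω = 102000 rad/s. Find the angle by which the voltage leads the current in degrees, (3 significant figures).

57.2°

X_L = ωL = 2860 Ω
X_C = 1/(ωC) = 2230 Ω
Net reactance X = X_L − X_C = 623 Ω
Z = 402 + j623 Ω
|Z| = √(402² + 623²) = 741 Ω
∠Z = arctan(623/402) = 57.2°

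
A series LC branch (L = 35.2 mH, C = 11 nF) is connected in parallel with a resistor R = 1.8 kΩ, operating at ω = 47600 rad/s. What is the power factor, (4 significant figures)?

0.1291

X_L = ωL = 1676 Ω
X_C = 1/(ωC) = 1910 Ω
Branch 1: Z₁ = R = 1800 Ω
Branch 2 (series LC): Z₂ = j(X_L − X_C) = −j234.3 Ω
Parallel: Z = Z₁Z₂/(Z₁+Z₂), |Z| = 232.4 Ω, ∠Z = -82.58°
cos φ = cos(-82.58°) = 0.1291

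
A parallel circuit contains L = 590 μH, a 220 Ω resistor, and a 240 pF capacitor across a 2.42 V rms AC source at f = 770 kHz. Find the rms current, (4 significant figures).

11.17 mA

ω = 2πf = 4.838e+06 rad/s
X_L = ωL = 2854 Ω
X_C = 1/(ωC) = 861.2 Ω
Parallel: admittances add. Y = 1/R + 1/(jωL) + jωC
Y = (0.004545 + j0.0008108) S
|Y| = 0.004617 S → |Z| = 1/|Y| = 216.6 Ω, ∠Z = −∠Y = -10.11°
I = V/|Z| = 2.42/216.6 = 11.17 mA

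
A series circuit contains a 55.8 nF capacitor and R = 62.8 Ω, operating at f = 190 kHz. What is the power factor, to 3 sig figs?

ω = 2πf = 1.194e+06 rad/s
X_C = 1/(ωC) = 15.0 Ω
Z = 62.8 − j15.0 Ω
|Z| = √(62.8² + 15.0²) = 64.6 Ω
∠Z = arctan(-15.0/62.8) = -13.4°
cos φ = cos(-13.4°) = 0.973

0.973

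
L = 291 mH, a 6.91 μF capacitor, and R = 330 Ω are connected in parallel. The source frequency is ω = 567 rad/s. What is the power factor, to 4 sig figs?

X_L = ωL = 165.0 Ω
X_C = 1/(ωC) = 255.2 Ω
Parallel: admittances add. Y = 1/R + 1/(jωL) + jωC
Y = (0.003030 − j0.002143) S
|Y| = 0.003711 S → |Z| = 1/|Y| = 269.4 Ω, ∠Z = −∠Y = 35.26°
cos φ = cos(35.26°) = 0.8165

0.8165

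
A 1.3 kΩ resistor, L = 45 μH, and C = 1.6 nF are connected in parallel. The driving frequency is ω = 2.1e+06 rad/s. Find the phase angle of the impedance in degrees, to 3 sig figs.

X_L = ωL = 94.5 Ω
X_C = 1/(ωC) = 298 Ω
Parallel: admittances add. Y = 1/R + 1/(jωL) + jωC
Y = (0.000769 − j0.00722) S
|Y| = 0.00726 S → |Z| = 1/|Y| = 138 Ω, ∠Z = −∠Y = 83.9°

83.9°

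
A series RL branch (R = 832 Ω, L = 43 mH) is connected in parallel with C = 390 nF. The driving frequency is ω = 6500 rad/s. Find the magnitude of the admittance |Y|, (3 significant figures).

X_L = ωL = 280 Ω
X_C = 1/(ωC) = 394 Ω
Branch 1 (R+jX_L): Z₁ = 832 + j280 Ω, |Z₁| = 878 Ω
Branch 2 (−jX_C): Z₂ = −j394 Ω
Parallel: Z = Z₁Z₂/(Z₁+Z₂), |Z| = 412 Ω, ∠Z = -63.6°
|Y| = 1/|Z| = 2.43 mS

2.43 mS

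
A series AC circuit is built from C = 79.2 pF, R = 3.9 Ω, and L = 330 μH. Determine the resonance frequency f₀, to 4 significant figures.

ω₀ = 1/√(LC) = 1/√(0.00033 × 7.92e-11) = 6.186e+06 rad/s
f₀ = ω₀/(2π) = 984.5 kHz

984.5 kHz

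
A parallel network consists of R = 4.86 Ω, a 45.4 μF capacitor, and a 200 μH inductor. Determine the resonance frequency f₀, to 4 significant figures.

1.670 kHz

ω₀ = 1/√(LC) = 1/√(0.0002 × 4.54e-05) = 10490 rad/s
f₀ = ω₀/(2π) = 1.670 kHz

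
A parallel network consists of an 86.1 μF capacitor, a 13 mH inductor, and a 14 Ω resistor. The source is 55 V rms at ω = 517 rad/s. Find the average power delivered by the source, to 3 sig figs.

X_L = ωL = 6.72 Ω
X_C = 1/(ωC) = 22.5 Ω
Parallel: admittances add. Y = 1/R + 1/(jωL) + jωC
Y = (0.0714 − j0.104) S
|Y| = 0.126 S → |Z| = 1/|Y| = 7.91 Ω, ∠Z = −∠Y = 55.6°
I = V/|Z| = 6.95 A
P = VI cos φ = 55 × 6.95 × cos(55.6°) = 216 W

216 W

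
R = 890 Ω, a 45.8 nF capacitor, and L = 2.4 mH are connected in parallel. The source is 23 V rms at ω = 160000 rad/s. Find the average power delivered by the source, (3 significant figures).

X_L = ωL = 384 Ω
X_C = 1/(ωC) = 136 Ω
Parallel: admittances add. Y = 1/R + 1/(jωL) + jωC
Y = (0.00112 + j0.00472) S
|Y| = 0.00486 S → |Z| = 1/|Y| = 206 Ω, ∠Z = −∠Y = -76.6°
I = V/|Z| = 112 mA
P = VI cos φ = 23 × 0.112 × cos(-76.6°) = 594 mW

594 mW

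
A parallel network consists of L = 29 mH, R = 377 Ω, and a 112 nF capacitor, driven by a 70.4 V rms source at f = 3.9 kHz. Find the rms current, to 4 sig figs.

ω = 2πf = 24500 rad/s
X_L = ωL = 710.6 Ω
X_C = 1/(ωC) = 364.4 Ω
Parallel: admittances add. Y = 1/R + 1/(jωL) + jωC
Y = (0.002653 + j0.001337) S
|Y| = 0.002971 S → |Z| = 1/|Y| = 336.6 Ω, ∠Z = −∠Y = -26.76°
I = V/|Z| = 70.4/336.6 = 209.1 mA

209.1 mA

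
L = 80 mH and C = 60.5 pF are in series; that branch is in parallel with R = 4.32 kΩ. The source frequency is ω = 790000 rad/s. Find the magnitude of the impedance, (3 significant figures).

4300 Ω

X_L = ωL = 63200 Ω
X_C = 1/(ωC) = 20900 Ω
Branch 1: Z₁ = R = 4320 Ω
Branch 2 (series LC): Z₂ = j(X_L − X_C) = j42300 Ω
Parallel: Z = Z₁Z₂/(Z₁+Z₂), |Z| = 4300 Ω, ∠Z = 5.83°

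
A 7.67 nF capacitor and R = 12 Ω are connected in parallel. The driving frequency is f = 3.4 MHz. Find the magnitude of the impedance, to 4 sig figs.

5.440 Ω

ω = 2πf = 2.136e+07 rad/s
X_C = 1/(ωC) = 6.103 Ω
Parallel: admittances add. Y = 1/R + jωC
Y = (0.08333 + j0.1639) S
|Y| = 0.1838 S → |Z| = 1/|Y| = 5.440 Ω, ∠Z = −∠Y = -63.04°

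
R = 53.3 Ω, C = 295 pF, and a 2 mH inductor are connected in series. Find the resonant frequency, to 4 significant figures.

ω₀ = 1/√(LC) = 1/√(0.002 × 2.95e-10) = 1.302e+06 rad/s
f₀ = ω₀/(2π) = 207.2 kHz

207.2 kHz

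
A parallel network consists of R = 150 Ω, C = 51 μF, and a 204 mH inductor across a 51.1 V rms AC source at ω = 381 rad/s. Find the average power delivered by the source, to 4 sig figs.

17.41 W

X_L = ωL = 77.72 Ω
X_C = 1/(ωC) = 51.46 Ω
Parallel: admittances add. Y = 1/R + 1/(jωL) + jωC
Y = (0.006667 + j0.006565) S
|Y| = 0.009356 S → |Z| = 1/|Y| = 106.9 Ω, ∠Z = −∠Y = -44.56°
I = V/|Z| = 478.1 mA
P = VI cos φ = 51.1 × 0.4781 × cos(-44.56°) = 17.41 W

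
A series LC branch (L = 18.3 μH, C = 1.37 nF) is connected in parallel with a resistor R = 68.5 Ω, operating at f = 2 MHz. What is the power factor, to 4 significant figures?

0.9289

ω = 2πf = 1.257e+07 rad/s
X_L = ωL = 230.0 Ω
X_C = 1/(ωC) = 58.09 Ω
Branch 1: Z₁ = R = 68.50 Ω
Branch 2 (series LC): Z₂ = j(X_L − X_C) = j171.9 Ω
Parallel: Z = Z₁Z₂/(Z₁+Z₂), |Z| = 63.63 Ω, ∠Z = 21.73°
cos φ = cos(21.73°) = 0.9289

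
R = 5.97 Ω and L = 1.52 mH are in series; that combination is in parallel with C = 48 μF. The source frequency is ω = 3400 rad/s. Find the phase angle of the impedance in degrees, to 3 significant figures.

X_L = ωL = 5.17 Ω
X_C = 1/(ωC) = 6.13 Ω
Branch 1 (R+jX_L): Z₁ = 5.97 + j5.17 Ω, |Z₁| = 7.90 Ω
Branch 2 (−jX_C): Z₂ = −j6.13 Ω
Parallel: Z = Z₁Z₂/(Z₁+Z₂), |Z| = 8.00 Ω, ∠Z = -40.0°

-40.0°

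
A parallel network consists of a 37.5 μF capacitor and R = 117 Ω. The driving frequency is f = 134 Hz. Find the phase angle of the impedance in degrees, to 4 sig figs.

-74.85°

ω = 2πf = 841.9 rad/s
X_C = 1/(ωC) = 31.67 Ω
Parallel: admittances add. Y = 1/R + jωC
Y = (0.008547 + j0.03157) S
|Y| = 0.03271 S → |Z| = 1/|Y| = 30.57 Ω, ∠Z = −∠Y = -74.85°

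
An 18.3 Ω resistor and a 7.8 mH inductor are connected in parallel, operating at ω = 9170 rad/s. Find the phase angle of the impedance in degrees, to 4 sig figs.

X_L = ωL = 71.53 Ω
Parallel: admittances add. Y = 1/R + 1/(jωL)
Y = (0.05464 − j0.01398) S
|Y| = 0.05640 S → |Z| = 1/|Y| = 17.73 Ω, ∠Z = −∠Y = 14.35°

14.35°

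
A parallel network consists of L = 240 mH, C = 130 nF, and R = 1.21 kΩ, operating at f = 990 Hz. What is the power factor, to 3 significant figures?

ω = 2πf = 6220 rad/s
X_L = ωL = 1490 Ω
X_C = 1/(ωC) = 1240 Ω
Parallel: admittances add. Y = 1/R + 1/(jωL) + jωC
Y = (0.000826 + j0.000139) S
|Y| = 0.000838 S → |Z| = 1/|Y| = 1190 Ω, ∠Z = −∠Y = -9.53°
cos φ = cos(-9.53°) = 0.986

0.986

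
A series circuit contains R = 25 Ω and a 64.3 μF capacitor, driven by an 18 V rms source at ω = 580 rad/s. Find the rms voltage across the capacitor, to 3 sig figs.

X_C = 1/(ωC) = 26.8 Ω
Z = 25.0 − j26.8 Ω
|Z| = √(25.0² + 26.8²) = 36.7 Ω
I = V/|Z| = 491 mA
V_C = I·|Z_C| = 0.491 × 26.8 = 13.2 V

13.2 V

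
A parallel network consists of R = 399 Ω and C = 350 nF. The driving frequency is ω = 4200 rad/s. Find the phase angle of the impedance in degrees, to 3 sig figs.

X_C = 1/(ωC) = 680 Ω
Parallel: admittances add. Y = 1/R + jωC
Y = (0.00251 + j0.00147) S
|Y| = 0.00291 S → |Z| = 1/|Y| = 344 Ω, ∠Z = −∠Y = -30.4°

-30.4°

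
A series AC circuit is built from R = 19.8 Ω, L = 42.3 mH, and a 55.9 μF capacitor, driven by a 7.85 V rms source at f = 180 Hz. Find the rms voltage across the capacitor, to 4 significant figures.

ω = 2πf = 1131 rad/s
X_L = ωL = 47.84 Ω
X_C = 1/(ωC) = 15.82 Ω
Net reactance X = X_L − X_C = 32.02 Ω
Z = 19.80 + j32.02 Ω
|Z| = √(19.80² + 32.02²) = 37.65 Ω
I = V/|Z| = 208.5 mA
V_C = I·|Z_C| = 0.2085 × 15.82 = 3.298 V

3.298 V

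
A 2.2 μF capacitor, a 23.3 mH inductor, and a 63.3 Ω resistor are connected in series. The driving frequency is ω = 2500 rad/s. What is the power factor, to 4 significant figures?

X_L = ωL = 58.25 Ω
X_C = 1/(ωC) = 181.8 Ω
Net reactance X = X_L − X_C = -123.6 Ω
Z = 63.30 − j123.6 Ω
|Z| = √(63.30² + 123.6²) = 138.8 Ω
∠Z = arctan(-123.6/63.30) = -62.88°
cos φ = cos(-62.88°) = 0.4559

0.4559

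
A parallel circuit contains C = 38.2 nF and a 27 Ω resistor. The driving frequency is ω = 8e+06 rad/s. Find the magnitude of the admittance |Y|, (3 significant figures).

308 mS

X_C = 1/(ωC) = 3.27 Ω
Parallel: admittances add. Y = 1/R + jωC
Y = (0.0370 + j0.306) S
|Y| = 0.308 S → |Z| = 1/|Y| = 3.25 Ω, ∠Z = −∠Y = -83.1°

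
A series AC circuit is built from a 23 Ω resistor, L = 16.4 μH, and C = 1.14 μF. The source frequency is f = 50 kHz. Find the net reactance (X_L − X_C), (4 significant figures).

2.360 Ω

ω = 2πf = 314200 rad/s
X_L = ωL = 5.152 Ω
X_C = 1/(ωC) = 2.792 Ω
X = 5.152 − 2.792 = 2.360 Ω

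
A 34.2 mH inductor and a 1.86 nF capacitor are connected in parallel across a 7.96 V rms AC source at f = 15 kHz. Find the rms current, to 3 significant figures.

1.07 mA

ω = 2πf = 94250 rad/s
X_L = ωL = 3220 Ω
X_C = 1/(ωC) = 5700 Ω
Parallel: admittances add. Y = 1/(jωL) + jωC
Y = (0 − j0.000135) S
|Y| = 0.000135 S → |Z| = 1/|Y| = 7410 Ω, ∠Z = −∠Y = 90.0°
I = V/|Z| = 7.96/7410 = 1.07 mA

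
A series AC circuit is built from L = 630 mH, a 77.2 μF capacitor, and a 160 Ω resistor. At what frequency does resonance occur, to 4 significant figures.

22.82 Hz

ω₀ = 1/√(LC) = 1/√(0.63 × 7.72e-05) = 143.4 rad/s
f₀ = ω₀/(2π) = 22.82 Hz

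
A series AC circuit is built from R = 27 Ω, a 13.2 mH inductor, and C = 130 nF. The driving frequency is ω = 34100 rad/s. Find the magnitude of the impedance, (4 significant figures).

X_L = ωL = 450.1 Ω
X_C = 1/(ωC) = 225.6 Ω
Net reactance X = X_L − X_C = 224.5 Ω
Z = 27.00 + j224.5 Ω
|Z| = √(27.00² + 224.5²) = 226.2 Ω

226.2 Ω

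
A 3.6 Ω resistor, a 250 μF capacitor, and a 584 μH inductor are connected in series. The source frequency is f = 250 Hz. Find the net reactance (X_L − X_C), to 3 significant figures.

-1.63 Ω

ω = 2πf = 1571 rad/s
X_L = ωL = 0.917 Ω
X_C = 1/(ωC) = 2.55 Ω
X = 0.917 − 2.55 = -1.63 Ω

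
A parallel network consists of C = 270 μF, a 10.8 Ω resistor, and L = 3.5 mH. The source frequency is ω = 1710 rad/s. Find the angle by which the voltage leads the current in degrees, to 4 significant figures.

X_L = ωL = 5.985 Ω
X_C = 1/(ωC) = 2.166 Ω
Parallel: admittances add. Y = 1/R + 1/(jωL) + jωC
Y = (0.09259 + j0.2946) S
|Y| = 0.3088 S → |Z| = 1/|Y| = 3.238 Ω, ∠Z = −∠Y = -72.55°

-72.55°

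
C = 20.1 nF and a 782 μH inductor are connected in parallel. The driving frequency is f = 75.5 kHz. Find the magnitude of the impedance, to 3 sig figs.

ω = 2πf = 474400 rad/s
X_L = ωL = 371 Ω
X_C = 1/(ωC) = 105 Ω
Parallel: admittances add. Y = 1/(jωL) + jωC
Y = (0 + j0.00684) S
|Y| = 0.00684 S → |Z| = 1/|Y| = 146 Ω, ∠Z = −∠Y = -90.0°

146 Ω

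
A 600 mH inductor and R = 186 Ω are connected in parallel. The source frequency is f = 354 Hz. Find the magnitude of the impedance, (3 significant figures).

184 Ω

ω = 2πf = 2224 rad/s
X_L = ωL = 1330 Ω
Parallel: admittances add. Y = 1/R + 1/(jωL)
Y = (0.00538 − j0.000749) S
|Y| = 0.00543 S → |Z| = 1/|Y| = 184 Ω, ∠Z = −∠Y = 7.93°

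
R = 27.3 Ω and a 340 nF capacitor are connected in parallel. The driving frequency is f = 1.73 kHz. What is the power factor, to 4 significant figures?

ω = 2πf = 10870 rad/s
X_C = 1/(ωC) = 270.6 Ω
Parallel: admittances add. Y = 1/R + jωC
Y = (0.03663 + j0.003696) S
|Y| = 0.03682 S → |Z| = 1/|Y| = 27.16 Ω, ∠Z = −∠Y = -5.761°
cos φ = cos(-5.761°) = 0.9949

0.9949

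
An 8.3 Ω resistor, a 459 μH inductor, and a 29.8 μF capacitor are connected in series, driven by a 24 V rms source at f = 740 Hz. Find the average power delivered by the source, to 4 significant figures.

50.47 W

ω = 2πf = 4650 rad/s
X_L = ωL = 2.134 Ω
X_C = 1/(ωC) = 7.217 Ω
Net reactance X = X_L − X_C = -5.083 Ω
Z = 8.300 − j5.083 Ω
|Z| = √(8.300² + 5.083²) = 9.733 Ω
∠Z = arctan(-5.083/8.300) = -31.48°
I = V/|Z| = 2.466 A
P = VI cos φ = 24 × 2.466 × cos(-31.48°) = 50.47 W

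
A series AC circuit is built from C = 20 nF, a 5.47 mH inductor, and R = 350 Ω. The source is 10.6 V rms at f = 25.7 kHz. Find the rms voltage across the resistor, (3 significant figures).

ω = 2πf = 161500 rad/s
X_L = ωL = 883 Ω
X_C = 1/(ωC) = 310 Ω
Net reactance X = X_L − X_C = 574 Ω
Z = 350 + j574 Ω
|Z| = √(350² + 574²) = 672 Ω
I = V/|Z| = 15.8 mA
V_R = I·|Z_R| = 0.0158 × 350 = 5.52 V

5.52 V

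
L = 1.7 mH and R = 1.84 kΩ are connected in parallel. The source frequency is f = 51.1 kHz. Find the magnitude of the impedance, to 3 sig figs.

523 Ω

ω = 2πf = 321100 rad/s
X_L = ωL = 546 Ω
Parallel: admittances add. Y = 1/R + 1/(jωL)
Y = (0.000543 − j0.00183) S
|Y| = 0.00191 S → |Z| = 1/|Y| = 523 Ω, ∠Z = −∠Y = 73.5°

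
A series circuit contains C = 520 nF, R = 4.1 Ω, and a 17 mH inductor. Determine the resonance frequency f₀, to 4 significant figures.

ω₀ = 1/√(LC) = 1/√(0.017 × 5.2e-07) = 10640 rad/s
f₀ = ω₀/(2π) = 1.693 kHz

1.693 kHz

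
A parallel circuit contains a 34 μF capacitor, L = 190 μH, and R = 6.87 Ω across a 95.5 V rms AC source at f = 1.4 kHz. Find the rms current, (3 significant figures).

ω = 2πf = 8796 rad/s
X_L = ωL = 1.67 Ω
X_C = 1/(ωC) = 3.34 Ω
Parallel: admittances add. Y = 1/R + 1/(jωL) + jωC
Y = (0.146 − j0.299) S
|Y| = 0.333 S → |Z| = 1/|Y| = 3.01 Ω, ∠Z = −∠Y = 64.1°
I = V/|Z| = 95.5/3.01 = 31.8 A

31.8 A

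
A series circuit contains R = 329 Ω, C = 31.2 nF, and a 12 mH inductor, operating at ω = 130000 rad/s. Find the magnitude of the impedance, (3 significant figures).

X_L = ωL = 1560 Ω
X_C = 1/(ωC) = 247 Ω
Net reactance X = X_L − X_C = 1310 Ω
Z = 329 + j1310 Ω
|Z| = √(329² + 1310²) = 1350 Ω

1350 Ω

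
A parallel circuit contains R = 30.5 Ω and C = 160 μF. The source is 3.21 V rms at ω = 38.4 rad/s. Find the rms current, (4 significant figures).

107.1 mA

X_C = 1/(ωC) = 162.8 Ω
Parallel: admittances add. Y = 1/R + jωC
Y = (0.03279 + j0.006144) S
|Y| = 0.03336 S → |Z| = 1/|Y| = 29.98 Ω, ∠Z = −∠Y = -10.61°
I = V/|Z| = 3.21/29.98 = 107.1 mA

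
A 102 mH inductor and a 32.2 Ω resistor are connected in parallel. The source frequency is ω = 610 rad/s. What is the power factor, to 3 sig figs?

X_L = ωL = 62.2 Ω
Parallel: admittances add. Y = 1/R + 1/(jωL)
Y = (0.0311 − j0.0161) S
|Y| = 0.0350 S → |Z| = 1/|Y| = 28.6 Ω, ∠Z = −∠Y = 27.4°
cos φ = cos(27.4°) = 0.888

0.888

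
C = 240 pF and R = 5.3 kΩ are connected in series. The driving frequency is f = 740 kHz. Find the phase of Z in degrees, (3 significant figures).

ω = 2πf = 4.65e+06 rad/s
X_C = 1/(ωC) = 896 Ω
Z = 5300 − j896 Ω
|Z| = √(5300² + 896²) = 5380 Ω
∠Z = arctan(-896/5300) = -9.60°

-9.60°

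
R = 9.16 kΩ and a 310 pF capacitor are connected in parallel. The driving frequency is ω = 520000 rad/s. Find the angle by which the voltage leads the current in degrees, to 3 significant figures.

X_C = 1/(ωC) = 6200 Ω
Parallel: admittances add. Y = 1/R + jωC
Y = (0.000109 + j0.000161) S
|Y| = 0.000195 S → |Z| = 1/|Y| = 5140 Ω, ∠Z = −∠Y = -55.9°

-55.9°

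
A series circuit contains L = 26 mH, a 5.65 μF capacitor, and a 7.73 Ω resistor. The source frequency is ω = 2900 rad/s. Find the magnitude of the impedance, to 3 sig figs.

X_L = ωL = 75.4 Ω
X_C = 1/(ωC) = 61.0 Ω
Net reactance X = X_L − X_C = 14.4 Ω
Z = 7.73 + j14.4 Ω
|Z| = √(7.73² + 14.4²) = 16.3 Ω

16.3 Ω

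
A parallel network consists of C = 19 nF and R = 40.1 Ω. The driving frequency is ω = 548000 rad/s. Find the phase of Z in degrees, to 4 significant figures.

-22.66°

X_C = 1/(ωC) = 96.04 Ω
Parallel: admittances add. Y = 1/R + jωC
Y = (0.02494 + j0.01041) S
|Y| = 0.02702 S → |Z| = 1/|Y| = 37.00 Ω, ∠Z = −∠Y = -22.66°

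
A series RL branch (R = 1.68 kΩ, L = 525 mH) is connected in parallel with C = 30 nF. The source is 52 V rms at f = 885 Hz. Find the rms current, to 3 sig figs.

ω = 2πf = 5561 rad/s
X_L = ωL = 2920 Ω
X_C = 1/(ωC) = 5990 Ω
Branch 1 (R+jX_L): Z₁ = 1680 + j2920 Ω, |Z₁| = 3370 Ω
Branch 2 (−jX_C): Z₂ = −j5990 Ω
Parallel: Z = Z₁Z₂/(Z₁+Z₂), |Z| = 5760 Ω, ∠Z = 31.4°
I = V/|Z| = 52/5760 = 9.02 mA

9.02 mA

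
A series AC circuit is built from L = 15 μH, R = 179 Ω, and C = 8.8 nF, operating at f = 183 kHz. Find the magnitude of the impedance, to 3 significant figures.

ω = 2πf = 1.15e+06 rad/s
X_L = ωL = 17.2 Ω
X_C = 1/(ωC) = 98.8 Ω
Net reactance X = X_L − X_C = -81.6 Ω
Z = 179 − j81.6 Ω
|Z| = √(179² + 81.6²) = 197 Ω

197 Ω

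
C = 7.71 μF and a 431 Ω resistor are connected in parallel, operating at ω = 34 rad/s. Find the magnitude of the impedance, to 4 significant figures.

X_C = 1/(ωC) = 3815 Ω
Parallel: admittances add. Y = 1/R + jωC
Y = (0.002320 + j0.0002621) S
|Y| = 0.002335 S → |Z| = 1/|Y| = 428.3 Ω, ∠Z = −∠Y = -6.446°

428.3 Ω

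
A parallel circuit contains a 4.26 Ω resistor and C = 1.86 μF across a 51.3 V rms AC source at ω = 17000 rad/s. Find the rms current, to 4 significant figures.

X_C = 1/(ωC) = 31.63 Ω
Parallel: admittances add. Y = 1/R + jωC
Y = (0.2347 + j0.03162) S
|Y| = 0.2369 S → |Z| = 1/|Y| = 4.222 Ω, ∠Z = −∠Y = -7.672°
I = V/|Z| = 51.3/4.222 = 12.15 A

12.15 A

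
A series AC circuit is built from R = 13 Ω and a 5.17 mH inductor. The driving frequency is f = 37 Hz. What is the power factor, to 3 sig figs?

0.996

ω = 2πf = 232.5 rad/s
X_L = ωL = 1.20 Ω
Z = 13.0 + j1.20 Ω
|Z| = √(13.0² + 1.20²) = 13.1 Ω
∠Z = arctan(1.20/13.0) = 5.28°
cos φ = cos(5.28°) = 0.996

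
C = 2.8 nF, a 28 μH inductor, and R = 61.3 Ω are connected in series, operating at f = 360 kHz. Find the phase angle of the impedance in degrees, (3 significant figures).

-57.0°

ω = 2πf = 2.262e+06 rad/s
X_L = ωL = 63.3 Ω
X_C = 1/(ωC) = 158 Ω
Net reactance X = X_L − X_C = -94.6 Ω
Z = 61.3 − j94.6 Ω
|Z| = √(61.3² + 94.6²) = 113 Ω
∠Z = arctan(-94.6/61.3) = -57.0°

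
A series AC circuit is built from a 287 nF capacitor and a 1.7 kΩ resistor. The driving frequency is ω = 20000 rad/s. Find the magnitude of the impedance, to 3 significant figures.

X_C = 1/(ωC) = 174 Ω
Z = 1700 − j174 Ω
|Z| = √(1700² + 174²) = 1710 Ω

1710 Ω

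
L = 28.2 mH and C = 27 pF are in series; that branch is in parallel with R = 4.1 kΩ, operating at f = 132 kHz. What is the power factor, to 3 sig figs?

ω = 2πf = 829400 rad/s
X_L = ωL = 23400 Ω
X_C = 1/(ωC) = 44700 Ω
Branch 1: Z₁ = R = 4100 Ω
Branch 2 (series LC): Z₂ = j(X_L − X_C) = −j21300 Ω
Parallel: Z = Z₁Z₂/(Z₁+Z₂), |Z| = 4030 Ω, ∠Z = -10.9°
cos φ = cos(-10.9°) = 0.982

0.982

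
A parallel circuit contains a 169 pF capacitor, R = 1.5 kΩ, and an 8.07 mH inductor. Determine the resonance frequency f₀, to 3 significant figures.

136 kHz

ω₀ = 1/√(LC) = 1/√(0.00807 × 1.69e-10) = 856300 rad/s
f₀ = ω₀/(2π) = 136 kHz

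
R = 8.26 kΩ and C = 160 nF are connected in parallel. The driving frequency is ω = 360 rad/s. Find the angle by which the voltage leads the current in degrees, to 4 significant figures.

X_C = 1/(ωC) = 17360 Ω
Parallel: admittances add. Y = 1/R + jωC
Y = (0.0001211 + j5.76e-05) S
|Y| = 0.0001341 S → |Z| = 1/|Y| = 7459 Ω, ∠Z = −∠Y = -25.44°

-25.44°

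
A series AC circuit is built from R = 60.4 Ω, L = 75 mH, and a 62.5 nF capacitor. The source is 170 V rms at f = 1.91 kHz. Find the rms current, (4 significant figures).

ω = 2πf = 12000 rad/s
X_L = ωL = 900.1 Ω
X_C = 1/(ωC) = 1333 Ω
Net reactance X = X_L − X_C = -433.2 Ω
Z = 60.40 − j433.2 Ω
|Z| = √(60.40² + 433.2²) = 437.4 Ω
I = V/|Z| = 170/437.4 = 388.7 mA

388.7 mA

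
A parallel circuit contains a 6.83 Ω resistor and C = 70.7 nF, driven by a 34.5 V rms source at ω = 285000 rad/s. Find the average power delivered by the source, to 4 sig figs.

174.3 W

X_C = 1/(ωC) = 49.63 Ω
Parallel: admittances add. Y = 1/R + jωC
Y = (0.1464 + j0.02015) S
|Y| = 0.1478 S → |Z| = 1/|Y| = 6.766 Ω, ∠Z = −∠Y = -7.836°
I = V/|Z| = 5.099 A
P = VI cos φ = 34.5 × 5.099 × cos(-7.836°) = 174.3 W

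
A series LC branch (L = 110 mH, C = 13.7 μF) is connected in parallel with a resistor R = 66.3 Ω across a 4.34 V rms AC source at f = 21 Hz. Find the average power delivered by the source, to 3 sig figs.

ω = 2πf = 131.9 rad/s
X_L = ωL = 14.5 Ω
X_C = 1/(ωC) = 553 Ω
Branch 1: Z₁ = R = 66.3 Ω
Branch 2 (series LC): Z₂ = j(X_L − X_C) = −j539 Ω
Parallel: Z = Z₁Z₂/(Z₁+Z₂), |Z| = 65.8 Ω, ∠Z = -7.02°
I = V/|Z| = 66.0 mA
P = VI cos φ = 4.34 × 0.0660 × cos(-7.02°) = 284 mW

284 mW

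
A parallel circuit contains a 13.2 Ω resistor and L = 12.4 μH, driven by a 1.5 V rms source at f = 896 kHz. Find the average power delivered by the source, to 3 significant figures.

170 mW

ω = 2πf = 5.63e+06 rad/s
X_L = ωL = 69.8 Ω
Parallel: admittances add. Y = 1/R + 1/(jωL)
Y = (0.0758 − j0.0143) S
|Y| = 0.0771 S → |Z| = 1/|Y| = 13.0 Ω, ∠Z = −∠Y = 10.7°
I = V/|Z| = 116 mA
P = VI cos φ = 1.5 × 0.116 × cos(10.7°) = 170 mW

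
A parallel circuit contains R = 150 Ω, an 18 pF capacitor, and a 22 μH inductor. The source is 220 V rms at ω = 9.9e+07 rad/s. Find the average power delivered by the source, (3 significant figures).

X_L = ωL = 2180 Ω
X_C = 1/(ωC) = 561 Ω
Parallel: admittances add. Y = 1/R + 1/(jωL) + jωC
Y = (0.00667 + j0.00132) S
|Y| = 0.00680 S → |Z| = 1/|Y| = 147 Ω, ∠Z = −∠Y = -11.2°
I = V/|Z| = 1.50 A
P = VI cos φ = 220 × 1.50 × cos(-11.2°) = 323 W

323 W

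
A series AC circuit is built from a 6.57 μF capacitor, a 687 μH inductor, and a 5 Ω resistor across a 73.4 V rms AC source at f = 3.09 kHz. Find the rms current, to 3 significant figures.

ω = 2πf = 19420 rad/s
X_L = ωL = 13.3 Ω
X_C = 1/(ωC) = 7.84 Ω
Net reactance X = X_L − X_C = 5.50 Ω
Z = 5.00 + j5.50 Ω
|Z| = √(5.00² + 5.50²) = 7.43 Ω
I = V/|Z| = 73.4/7.43 = 9.88 A

9.88 A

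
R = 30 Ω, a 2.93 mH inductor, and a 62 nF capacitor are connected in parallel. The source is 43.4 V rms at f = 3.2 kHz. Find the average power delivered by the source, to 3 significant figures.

62.8 W

ω = 2πf = 20110 rad/s
X_L = ωL = 58.9 Ω
X_C = 1/(ωC) = 802 Ω
Parallel: admittances add. Y = 1/R + 1/(jωL) + jωC
Y = (0.0333 − j0.0157) S
|Y| = 0.0369 S → |Z| = 1/|Y| = 27.1 Ω, ∠Z = −∠Y = 25.3°
I = V/|Z| = 1.60 A
P = VI cos φ = 43.4 × 1.60 × cos(25.3°) = 62.8 W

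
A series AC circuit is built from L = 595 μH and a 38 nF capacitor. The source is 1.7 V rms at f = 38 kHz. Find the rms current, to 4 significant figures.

53.38 mA

ω = 2πf = 238800 rad/s
X_L = ωL = 142.1 Ω
X_C = 1/(ωC) = 110.2 Ω
Net reactance X = X_L − X_C = 31.84 Ω
Z = j31.84 Ω
|Z| = √(0² + 31.84²) = 31.84 Ω
I = V/|Z| = 1.7/31.84 = 53.38 mA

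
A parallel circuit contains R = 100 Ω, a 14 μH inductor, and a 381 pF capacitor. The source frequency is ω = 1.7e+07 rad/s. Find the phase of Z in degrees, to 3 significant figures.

X_L = ωL = 238 Ω
X_C = 1/(ωC) = 154 Ω
Parallel: admittances add. Y = 1/R + 1/(jωL) + jωC
Y = (0.0100 + j0.00228) S
|Y| = 0.0103 S → |Z| = 1/|Y| = 97.5 Ω, ∠Z = −∠Y = -12.8°

-12.8°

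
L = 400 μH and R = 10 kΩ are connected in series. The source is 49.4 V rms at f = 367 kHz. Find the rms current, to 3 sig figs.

4.92 mA

ω = 2πf = 2.306e+06 rad/s
X_L = ωL = 922 Ω
Z = 10000 + j922 Ω
|Z| = √(10000² + 922²) = 10000 Ω
I = V/|Z| = 49.4/10000 = 4.92 mA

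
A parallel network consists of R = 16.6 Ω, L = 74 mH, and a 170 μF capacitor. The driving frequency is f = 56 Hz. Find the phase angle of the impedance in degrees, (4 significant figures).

ω = 2πf = 351.9 rad/s
X_L = ωL = 26.04 Ω
X_C = 1/(ωC) = 16.72 Ω
Parallel: admittances add. Y = 1/R + 1/(jωL) + jωC
Y = (0.06024 + j0.02141) S
|Y| = 0.06393 S → |Z| = 1/|Y| = 15.64 Ω, ∠Z = −∠Y = -19.57°

-19.57°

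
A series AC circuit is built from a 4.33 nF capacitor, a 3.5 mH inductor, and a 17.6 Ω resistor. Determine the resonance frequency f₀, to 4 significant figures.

40.88 kHz

ω₀ = 1/√(LC) = 1/√(0.0035 × 4.33e-09) = 256900 rad/s
f₀ = ω₀/(2π) = 40.88 kHz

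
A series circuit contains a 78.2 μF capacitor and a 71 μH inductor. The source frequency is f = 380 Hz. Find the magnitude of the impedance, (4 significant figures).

ω = 2πf = 2388 rad/s
X_L = ωL = 0.1695 Ω
X_C = 1/(ωC) = 5.356 Ω
Net reactance X = X_L − X_C = -5.186 Ω
Z = − j5.186 Ω
|Z| = √(0² + 5.186²) = 5.186 Ω

5.186 Ω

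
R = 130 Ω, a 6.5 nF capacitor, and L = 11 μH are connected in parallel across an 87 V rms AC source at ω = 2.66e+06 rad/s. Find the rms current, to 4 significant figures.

X_L = ωL = 29.26 Ω
X_C = 1/(ωC) = 57.84 Ω
Parallel: admittances add. Y = 1/R + 1/(jωL) + jωC
Y = (0.007692 − j0.01689) S
|Y| = 0.01856 S → |Z| = 1/|Y| = 53.89 Ω, ∠Z = −∠Y = 65.51°
I = V/|Z| = 87/53.89 = 1.614 A

1.614 A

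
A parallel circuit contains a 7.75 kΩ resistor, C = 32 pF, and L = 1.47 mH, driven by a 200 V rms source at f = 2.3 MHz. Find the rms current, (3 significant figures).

87.0 mA

ω = 2πf = 1.445e+07 rad/s
X_L = ωL = 21200 Ω
X_C = 1/(ωC) = 2160 Ω
Parallel: admittances add. Y = 1/R + 1/(jωL) + jωC
Y = (0.000129 + j0.000415) S
|Y| = 0.000435 S → |Z| = 1/|Y| = 2300 Ω, ∠Z = −∠Y = -72.7°
I = V/|Z| = 200/2300 = 87.0 mA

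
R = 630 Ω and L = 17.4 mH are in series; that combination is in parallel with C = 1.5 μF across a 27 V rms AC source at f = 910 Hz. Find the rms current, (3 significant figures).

ω = 2πf = 5718 rad/s
X_L = ωL = 99.5 Ω
X_C = 1/(ωC) = 117 Ω
Branch 1 (R+jX_L): Z₁ = 630 + j99.5 Ω, |Z₁| = 638 Ω
Branch 2 (−jX_C): Z₂ = −j117 Ω
Parallel: Z = Z₁Z₂/(Z₁+Z₂), |Z| = 118 Ω, ∠Z = -79.5°
I = V/|Z| = 27/118 = 229 mA

229 mA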